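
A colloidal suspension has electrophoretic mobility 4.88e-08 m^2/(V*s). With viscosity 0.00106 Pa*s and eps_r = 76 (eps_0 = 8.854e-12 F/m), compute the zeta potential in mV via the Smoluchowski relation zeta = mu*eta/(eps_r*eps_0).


Smoluchowski equation: zeta = mu * eta / (eps_r * eps_0)
zeta = 4.88e-08 * 0.00106 / (76 * 8.854e-12)
zeta = 0.076873 V = 76.87 mV

76.87


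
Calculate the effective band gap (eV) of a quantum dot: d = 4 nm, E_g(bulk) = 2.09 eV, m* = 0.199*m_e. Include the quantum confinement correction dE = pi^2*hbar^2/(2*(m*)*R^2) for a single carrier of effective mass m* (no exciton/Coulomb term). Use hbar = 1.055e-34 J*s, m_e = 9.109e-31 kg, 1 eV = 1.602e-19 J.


Radius R = 4/2 nm = 2e-09 m
Confinement energy dE = pi^2 * hbar^2 / (2 * m_eff * m_e * R^2)
dE = pi^2 * (1.055e-34)^2 / (2 * 0.199 * 9.109e-31 * (2e-09)^2) J, divided by 1.602e-19 J/eV
dE = 0.4729 eV
Total band gap = E_g(bulk) + dE = 2.09 + 0.4729 = 2.5629 eV

2.5629


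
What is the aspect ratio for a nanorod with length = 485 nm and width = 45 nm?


Aspect ratio AR = length / diameter
AR = 485 / 45
AR = 10.78

10.78


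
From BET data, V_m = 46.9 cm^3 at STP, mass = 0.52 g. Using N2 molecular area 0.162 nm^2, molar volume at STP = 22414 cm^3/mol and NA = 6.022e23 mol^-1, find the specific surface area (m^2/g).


Number of moles in monolayer = V_m / 22414 = 46.9 / 22414 = 0.00209244
Number of molecules = moles * NA = 0.00209244 * 6.022e23
SA = molecules * sigma / mass
SA = (46.9 / 22414) * 6.022e23 * 0.162e-18 / 0.52
SA = 392.6 m^2/g

392.6


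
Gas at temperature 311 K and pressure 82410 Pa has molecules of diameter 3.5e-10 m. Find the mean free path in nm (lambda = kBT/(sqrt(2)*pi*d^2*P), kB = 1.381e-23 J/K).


Mean free path: lambda = kB*T / (sqrt(2) * pi * d^2 * P)
lambda = 1.381e-23 * 311 / (sqrt(2) * pi * (3.5e-10)^2 * 82410)
lambda = 9.57576e-08 m
lambda = 95.76 nm

95.76


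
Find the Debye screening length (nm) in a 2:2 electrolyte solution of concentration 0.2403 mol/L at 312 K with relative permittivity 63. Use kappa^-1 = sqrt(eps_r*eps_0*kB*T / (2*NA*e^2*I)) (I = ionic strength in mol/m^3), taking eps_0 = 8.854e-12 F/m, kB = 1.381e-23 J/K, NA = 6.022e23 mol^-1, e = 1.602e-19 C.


Ionic strength I = 0.2403 * 2^2 * 1000 = 961.2 mol/m^3
kappa^-1 = sqrt(63 * 8.854e-12 * 1.381e-23 * 312 / (2 * 6.022e23 * (1.602e-19)^2 * 961.2))
kappa^-1 = 0.284 nm

0.284


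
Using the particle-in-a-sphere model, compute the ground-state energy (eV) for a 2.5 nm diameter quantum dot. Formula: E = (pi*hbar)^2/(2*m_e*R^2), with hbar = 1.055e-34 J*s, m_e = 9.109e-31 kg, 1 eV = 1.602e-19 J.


Radius R = 2.5/2 = 1.25 nm = 1.25e-09 m
E = (pi * 1.055e-34)^2 / (2 * 9.109e-31 * (1.25e-09)^2)
E(J) = 3.85908e-20
E = E(J) / 1.602e-19 = 0.2409 eV

0.2409


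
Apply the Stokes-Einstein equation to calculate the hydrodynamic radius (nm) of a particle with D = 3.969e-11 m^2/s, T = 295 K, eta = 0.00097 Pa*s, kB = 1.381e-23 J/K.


Stokes-Einstein: R = kB*T / (6*pi*eta*D)
R = 1.381e-23 * 295 / (6 * pi * 0.00097 * 3.969e-11)
R = 5.61386e-09 m = 5.61 nm

5.61


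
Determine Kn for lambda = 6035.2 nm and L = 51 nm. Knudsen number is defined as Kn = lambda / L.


Knudsen number Kn = lambda / L
Kn = 6035.2 / 51
Kn = 118.3373

118.3373


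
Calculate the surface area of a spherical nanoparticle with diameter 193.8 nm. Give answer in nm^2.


Radius r = 193.8/2 = 96.9 nm
Surface area SA = 4 * pi * r^2
SA = 4 * pi * (96.9)^2
SA = 117993.32 nm^2

117993.32


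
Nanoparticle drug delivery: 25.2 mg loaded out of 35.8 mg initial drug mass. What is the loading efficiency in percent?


Drug loading efficiency = (drug loaded / drug initial) * 100
DLE = 25.2 / 35.8 * 100
DLE = 0.7039 * 100
DLE = 70.39%

70.39


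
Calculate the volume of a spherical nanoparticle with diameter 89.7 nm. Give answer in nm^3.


Radius r = 89.7/2 = 44.85 nm
Volume V = (4/3) * pi * r^3
V = (4/3) * pi * (44.85)^3
V = 377899.18 nm^3

377899.18


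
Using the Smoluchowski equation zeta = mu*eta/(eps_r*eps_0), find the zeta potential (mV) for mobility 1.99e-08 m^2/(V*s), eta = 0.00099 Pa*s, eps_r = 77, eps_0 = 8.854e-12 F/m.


Smoluchowski equation: zeta = mu * eta / (eps_r * eps_0)
zeta = 1.99e-08 * 0.00099 / (77 * 8.854e-12)
zeta = 0.028897 V = 28.9 mV

28.9


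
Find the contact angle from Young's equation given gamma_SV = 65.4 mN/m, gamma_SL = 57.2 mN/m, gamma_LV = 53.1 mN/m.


cos(theta) = (gamma_SV - gamma_SL) / gamma_LV
cos(theta) = (65.4 - 57.2) / 53.1
cos(theta) = 0.154426
theta = arccos(0.154426) = 81.12 degrees

81.12


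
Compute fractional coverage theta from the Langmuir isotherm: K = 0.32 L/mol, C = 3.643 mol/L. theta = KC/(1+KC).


Langmuir isotherm: theta = K*C / (1 + K*C)
K*C = 0.32 * 3.643 = 1.16576
theta = 1.16576 / (1 + 1.16576) = 1.16576 / 2.16576
theta = 0.5383

0.5383


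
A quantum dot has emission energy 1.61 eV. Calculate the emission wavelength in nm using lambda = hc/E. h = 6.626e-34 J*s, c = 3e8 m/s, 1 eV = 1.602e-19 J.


Convert energy: E = 1.61 eV = 1.61 * 1.602e-19 = 2.57922e-19 J
lambda = h*c / E = 6.626e-34 * 3e8 / 2.57922e-19
lambda = 7.70698e-07 m = 770.7 nm

770.7


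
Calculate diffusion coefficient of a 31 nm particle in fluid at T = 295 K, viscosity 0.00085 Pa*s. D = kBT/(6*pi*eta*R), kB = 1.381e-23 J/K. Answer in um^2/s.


Radius R = 31/2 = 15.5 nm = 1.55e-08 m
D = kB*T / (6*pi*eta*R)
D = 1.381e-23 * 295 / (6 * pi * 0.00085 * 1.55e-08)
D = 1.64045e-11 m^2/s = 16.405 um^2/s

16.405


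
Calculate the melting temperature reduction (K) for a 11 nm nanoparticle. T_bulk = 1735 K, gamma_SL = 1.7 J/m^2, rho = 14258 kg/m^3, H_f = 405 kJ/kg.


Radius R = 11/2 = 5.5 nm = 5.5e-09 m
Convert H_f = 405 kJ/kg = 405000 J/kg
dT = 2 * gamma_SL * T_bulk / (rho * H_f * R)
dT = 2 * 1.7 * 1735 / (14258 * 405000 * 5.5e-09)
dT = 185.7 K

185.7


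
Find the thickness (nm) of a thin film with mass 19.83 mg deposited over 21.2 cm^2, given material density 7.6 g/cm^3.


Convert: m = 19.83 mg = 1.9830e-05 kg, A = 21.2 cm^2 = 2.1200e-03 m^2, rho = 7.6 g/cm^3 = 7600 kg/m^3
t = m / (A * rho)
t = 1.9830e-05 / (2.1200e-03 * 7600)
t = 1.2308e-06 m = 1230.8 nm

1230.8


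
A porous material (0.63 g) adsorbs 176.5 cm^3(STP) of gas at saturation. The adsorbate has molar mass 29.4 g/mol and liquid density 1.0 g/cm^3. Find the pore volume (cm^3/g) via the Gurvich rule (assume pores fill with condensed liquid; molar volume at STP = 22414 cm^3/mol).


Moles adsorbed n = V_ads / 22414 = 176.5 / 22414 = 7.874543e-03 mol
Liquid volume V_liq = n * M / rho_liq = 7.874543e-03 * 29.4 / 1.0 = 0.23151 cm^3
Specific pore volume V_pore = V_liq / m_sample = 0.23151 / 0.63
V_pore = 0.3675 cm^3/g

0.3675


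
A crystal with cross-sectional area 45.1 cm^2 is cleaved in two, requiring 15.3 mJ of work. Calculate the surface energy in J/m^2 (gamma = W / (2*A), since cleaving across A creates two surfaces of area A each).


Convert: A = 45.1 cm^2 = 0.00451 m^2, W = 15.3 mJ = 0.0153 J
Cleaving exposes two faces of area A, so total new surface = 2*A and gamma = W / (2*A)
gamma = 0.0153 / (2 * 0.00451)
gamma = 1.696 J/m^2

1.696


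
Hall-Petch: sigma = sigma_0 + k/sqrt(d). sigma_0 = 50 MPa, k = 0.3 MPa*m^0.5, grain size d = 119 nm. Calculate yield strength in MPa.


d = 119 nm = 1.19e-07 m
sqrt(d) = 0.0003449638
Hall-Petch contribution = k / sqrt(d) = 0.3 / 0.0003449638 = 869.7 MPa
sigma = sigma_0 + k/sqrt(d) = 50 + 869.7 = 919.7 MPa

919.7


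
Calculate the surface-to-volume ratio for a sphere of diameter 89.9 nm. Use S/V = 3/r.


Radius r = 89.9/2 = 44.95 nm
S/V = 3 / r = 3 / 44.95
S/V = 0.0667 nm^-1

0.0667


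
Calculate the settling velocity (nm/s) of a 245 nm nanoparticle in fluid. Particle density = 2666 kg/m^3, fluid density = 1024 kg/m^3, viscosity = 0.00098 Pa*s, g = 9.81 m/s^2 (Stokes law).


Radius R = 245/2 nm = 1.225e-07 m
Density difference = 2666 - 1024 = 1642 kg/m^3
v = 2 * R^2 * (rho_p - rho_f) * g / (9 * eta)
v = 2 * (1.225e-07)^2 * 1642 * 9.81 / (9 * 0.00098)
v = 5.4812e-08 m/s = 54.812 nm/s

54.812


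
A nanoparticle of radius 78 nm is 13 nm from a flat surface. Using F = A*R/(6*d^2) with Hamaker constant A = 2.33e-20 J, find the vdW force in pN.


Convert to SI: R = 78 nm = 7.8e-08 m, d = 13 nm = 1.3e-08 m
F = A * R / (6 * d^2)
F = 2.33e-20 * 7.8e-08 / (6 * (1.3e-08)^2)
F = 1.79231e-12 N = 1.792 pN

1.792


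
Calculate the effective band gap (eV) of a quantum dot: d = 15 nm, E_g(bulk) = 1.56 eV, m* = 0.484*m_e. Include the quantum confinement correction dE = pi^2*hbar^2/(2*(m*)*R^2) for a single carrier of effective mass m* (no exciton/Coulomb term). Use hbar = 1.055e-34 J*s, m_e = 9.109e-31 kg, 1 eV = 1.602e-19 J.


Radius R = 15/2 nm = 7.5e-09 m
Confinement energy dE = pi^2 * hbar^2 / (2 * m_eff * m_e * R^2)
dE = pi^2 * (1.055e-34)^2 / (2 * 0.484 * 9.109e-31 * (7.5e-09)^2) J, divided by 1.602e-19 J/eV
dE = 0.0138 eV
Total band gap = E_g(bulk) + dE = 1.56 + 0.0138 = 1.5738 eV

1.5738


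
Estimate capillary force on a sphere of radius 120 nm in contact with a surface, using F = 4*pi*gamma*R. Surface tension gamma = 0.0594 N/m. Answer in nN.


Convert radius: R = 120 nm = 1.2e-07 m
F = 4 * pi * gamma * R
F = 4 * pi * 0.0594 * 1.2e-07
F = 8.95731e-08 N = 89.5731 nN

89.5731


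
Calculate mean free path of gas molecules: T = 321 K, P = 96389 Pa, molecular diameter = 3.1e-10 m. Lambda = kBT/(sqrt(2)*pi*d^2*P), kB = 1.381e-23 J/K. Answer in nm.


Mean free path: lambda = kB*T / (sqrt(2) * pi * d^2 * P)
lambda = 1.381e-23 * 321 / (sqrt(2) * pi * (3.1e-10)^2 * 96389)
lambda = 1.07717e-07 m
lambda = 107.72 nm

107.72


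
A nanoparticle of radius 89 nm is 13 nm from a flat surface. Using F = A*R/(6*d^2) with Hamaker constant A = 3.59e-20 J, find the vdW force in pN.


Convert to SI: R = 89 nm = 8.9e-08 m, d = 13 nm = 1.3e-08 m
F = A * R / (6 * d^2)
F = 3.59e-20 * 8.9e-08 / (6 * (1.3e-08)^2)
F = 3.15099e-12 N = 3.151 pN

3.151


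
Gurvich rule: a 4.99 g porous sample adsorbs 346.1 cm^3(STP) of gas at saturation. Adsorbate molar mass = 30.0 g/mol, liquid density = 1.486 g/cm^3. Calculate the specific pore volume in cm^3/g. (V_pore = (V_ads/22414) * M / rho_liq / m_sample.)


Moles adsorbed n = V_ads / 22414 = 346.1 / 22414 = 1.544124e-02 mol
Liquid volume V_liq = n * M / rho_liq = 1.544124e-02 * 30.0 / 1.486 = 0.31173 cm^3
Specific pore volume V_pore = V_liq / m_sample = 0.31173 / 4.99
V_pore = 0.0625 cm^3/g

0.0625


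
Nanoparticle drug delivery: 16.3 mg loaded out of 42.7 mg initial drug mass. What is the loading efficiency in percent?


Drug loading efficiency = (drug loaded / drug initial) * 100
DLE = 16.3 / 42.7 * 100
DLE = 0.3817 * 100
DLE = 38.17%

38.17


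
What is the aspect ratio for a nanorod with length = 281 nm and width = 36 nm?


Aspect ratio AR = length / diameter
AR = 281 / 36
AR = 7.81

7.81


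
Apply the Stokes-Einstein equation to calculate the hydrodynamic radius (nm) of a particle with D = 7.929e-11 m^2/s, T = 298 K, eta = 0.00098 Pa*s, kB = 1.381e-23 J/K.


Stokes-Einstein: R = kB*T / (6*pi*eta*D)
R = 1.381e-23 * 298 / (6 * pi * 0.00098 * 7.929e-11)
R = 2.80973e-09 m = 2.81 nm

2.81


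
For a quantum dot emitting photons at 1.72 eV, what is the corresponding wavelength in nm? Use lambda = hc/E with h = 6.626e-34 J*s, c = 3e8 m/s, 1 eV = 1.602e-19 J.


Convert energy: E = 1.72 eV = 1.72 * 1.602e-19 = 2.75544e-19 J
lambda = h*c / E = 6.626e-34 * 3e8 / 2.75544e-19
lambda = 7.21409e-07 m = 721.4 nm

721.4


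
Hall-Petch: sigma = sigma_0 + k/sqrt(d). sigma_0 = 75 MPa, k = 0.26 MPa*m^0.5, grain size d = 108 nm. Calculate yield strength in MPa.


d = 108 nm = 1.08e-07 m
sqrt(d) = 0.0003286335
Hall-Petch contribution = k / sqrt(d) = 0.26 / 0.0003286335 = 791.2 MPa
sigma = sigma_0 + k/sqrt(d) = 75 + 791.2 = 866.2 MPa

866.2


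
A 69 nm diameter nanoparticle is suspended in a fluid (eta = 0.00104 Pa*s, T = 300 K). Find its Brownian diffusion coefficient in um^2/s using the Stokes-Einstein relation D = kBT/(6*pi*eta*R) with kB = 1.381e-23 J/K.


Radius R = 69/2 = 34.5 nm = 3.45e-08 m
D = kB*T / (6*pi*eta*R)
D = 1.381e-23 * 300 / (6 * pi * 0.00104 * 3.45e-08)
D = 6.12578e-12 m^2/s = 6.126 um^2/s

6.126


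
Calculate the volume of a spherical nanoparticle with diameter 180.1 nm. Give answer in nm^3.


Radius r = 180.1/2 = 90.05 nm
Volume V = (4/3) * pi * r^3
V = (4/3) * pi * (90.05)^3
V = 3058720.27 nm^3

3058720.27


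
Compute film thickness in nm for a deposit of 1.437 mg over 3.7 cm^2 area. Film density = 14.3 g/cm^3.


Convert: m = 1.437 mg = 1.4370e-06 kg, A = 3.7 cm^2 = 3.7000e-04 m^2, rho = 14.3 g/cm^3 = 14300 kg/m^3
t = m / (A * rho)
t = 1.4370e-06 / (3.7000e-04 * 14300)
t = 2.7159e-07 m = 271.6 nm

271.6


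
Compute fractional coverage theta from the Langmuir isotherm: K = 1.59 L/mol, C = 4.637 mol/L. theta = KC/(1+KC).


Langmuir isotherm: theta = K*C / (1 + K*C)
K*C = 1.59 * 4.637 = 7.37283
theta = 7.37283 / (1 + 7.37283) = 7.37283 / 8.37283
theta = 0.8806

0.8806


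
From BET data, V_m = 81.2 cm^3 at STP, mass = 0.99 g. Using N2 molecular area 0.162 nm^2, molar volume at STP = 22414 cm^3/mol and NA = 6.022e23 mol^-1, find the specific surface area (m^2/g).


Number of moles in monolayer = V_m / 22414 = 81.2 / 22414 = 0.00362274
Number of molecules = moles * NA = 0.00362274 * 6.022e23
SA = molecules * sigma / mass
SA = (81.2 / 22414) * 6.022e23 * 0.162e-18 / 0.99
SA = 357.0 m^2/g

357.0


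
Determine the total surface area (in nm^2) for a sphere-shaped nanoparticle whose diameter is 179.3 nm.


Radius r = 179.3/2 = 89.65 nm
Surface area SA = 4 * pi * r^2
SA = 4 * pi * (89.65)^2
SA = 100997.46 nm^2

100997.46


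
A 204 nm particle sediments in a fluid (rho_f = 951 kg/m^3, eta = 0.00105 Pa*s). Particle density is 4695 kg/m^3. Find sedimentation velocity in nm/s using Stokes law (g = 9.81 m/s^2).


Radius R = 204/2 nm = 1.02e-07 m
Density difference = 4695 - 951 = 3744 kg/m^3
v = 2 * R^2 * (rho_p - rho_f) * g / (9 * eta)
v = 2 * (1.02e-07)^2 * 3744 * 9.81 / (9 * 0.00105)
v = 8.0873e-08 m/s = 80.873 nm/s

80.873


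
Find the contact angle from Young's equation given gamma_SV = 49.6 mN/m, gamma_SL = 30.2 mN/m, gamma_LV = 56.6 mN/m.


cos(theta) = (gamma_SV - gamma_SL) / gamma_LV
cos(theta) = (49.6 - 30.2) / 56.6
cos(theta) = 0.342756
theta = arccos(0.342756) = 69.96 degrees

69.96


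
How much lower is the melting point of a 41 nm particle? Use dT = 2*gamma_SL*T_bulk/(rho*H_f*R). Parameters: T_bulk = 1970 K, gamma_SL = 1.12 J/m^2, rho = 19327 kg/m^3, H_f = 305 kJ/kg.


Radius R = 41/2 = 20.5 nm = 2.05e-08 m
Convert H_f = 305 kJ/kg = 305000 J/kg
dT = 2 * gamma_SL * T_bulk / (rho * H_f * R)
dT = 2 * 1.12 * 1970 / (19327 * 305000 * 2.05e-08)
dT = 36.5 K

36.5


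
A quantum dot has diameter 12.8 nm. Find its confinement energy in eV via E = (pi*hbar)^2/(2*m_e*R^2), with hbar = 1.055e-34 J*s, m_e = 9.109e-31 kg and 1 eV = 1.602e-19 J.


Radius R = 12.8/2 = 6.4 nm = 6.4e-09 m
E = (pi * 1.055e-34)^2 / (2 * 9.109e-31 * (6.4e-09)^2)
E(J) = 1.47212e-21
E = E(J) / 1.602e-19 = 0.0092 eV

0.0092


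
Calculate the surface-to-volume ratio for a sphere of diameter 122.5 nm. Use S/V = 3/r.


Radius r = 122.5/2 = 61.25 nm
S/V = 3 / r = 3 / 61.25
S/V = 0.049 nm^-1

0.049


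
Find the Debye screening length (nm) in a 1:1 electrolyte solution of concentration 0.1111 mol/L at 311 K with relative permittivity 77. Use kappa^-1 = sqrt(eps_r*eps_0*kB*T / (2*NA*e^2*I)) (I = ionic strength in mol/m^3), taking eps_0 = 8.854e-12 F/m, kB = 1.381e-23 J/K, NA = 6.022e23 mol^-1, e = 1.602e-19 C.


Ionic strength I = 0.1111 * 1^2 * 1000 = 111.1 mol/m^3
kappa^-1 = sqrt(77 * 8.854e-12 * 1.381e-23 * 311 / (2 * 6.022e23 * (1.602e-19)^2 * 111.1))
kappa^-1 = 0.923 nm

0.923


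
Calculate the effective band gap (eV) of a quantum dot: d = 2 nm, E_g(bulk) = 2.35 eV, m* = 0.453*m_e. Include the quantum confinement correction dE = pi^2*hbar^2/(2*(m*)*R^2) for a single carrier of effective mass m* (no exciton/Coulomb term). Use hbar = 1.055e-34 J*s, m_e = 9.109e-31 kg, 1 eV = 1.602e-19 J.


Radius R = 2/2 nm = 1e-09 m
Confinement energy dE = pi^2 * hbar^2 / (2 * m_eff * m_e * R^2)
dE = pi^2 * (1.055e-34)^2 / (2 * 0.453 * 9.109e-31 * (1e-09)^2) J, divided by 1.602e-19 J/eV
dE = 0.8309 eV
Total band gap = E_g(bulk) + dE = 2.35 + 0.8309 = 3.1809 eV

3.1809


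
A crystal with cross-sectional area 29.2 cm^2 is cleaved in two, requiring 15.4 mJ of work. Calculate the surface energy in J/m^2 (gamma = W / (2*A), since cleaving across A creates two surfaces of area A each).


Convert: A = 29.2 cm^2 = 0.00292 m^2, W = 15.4 mJ = 0.0154 J
Cleaving exposes two faces of area A, so total new surface = 2*A and gamma = W / (2*A)
gamma = 0.0154 / (2 * 0.00292)
gamma = 2.637 J/m^2

2.637


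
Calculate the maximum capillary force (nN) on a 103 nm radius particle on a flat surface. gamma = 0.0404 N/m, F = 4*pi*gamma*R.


Convert radius: R = 103 nm = 1.03e-07 m
F = 4 * pi * gamma * R
F = 4 * pi * 0.0404 * 1.03e-07
F = 5.22912e-08 N = 52.2912 nN

52.2912


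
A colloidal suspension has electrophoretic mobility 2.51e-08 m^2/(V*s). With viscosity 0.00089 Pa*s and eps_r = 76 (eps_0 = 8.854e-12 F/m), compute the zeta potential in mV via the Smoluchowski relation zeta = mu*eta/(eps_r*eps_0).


Smoluchowski equation: zeta = mu * eta / (eps_r * eps_0)
zeta = 2.51e-08 * 0.00089 / (76 * 8.854e-12)
zeta = 0.033198 V = 33.2 mV

33.2


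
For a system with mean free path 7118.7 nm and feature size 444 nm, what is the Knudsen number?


Knudsen number Kn = lambda / L
Kn = 7118.7 / 444
Kn = 16.0331

16.0331


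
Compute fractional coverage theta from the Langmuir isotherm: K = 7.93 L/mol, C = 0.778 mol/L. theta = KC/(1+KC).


Langmuir isotherm: theta = K*C / (1 + K*C)
K*C = 7.93 * 0.778 = 6.16954
theta = 6.16954 / (1 + 6.16954) = 6.16954 / 7.16954
theta = 0.8605

0.8605


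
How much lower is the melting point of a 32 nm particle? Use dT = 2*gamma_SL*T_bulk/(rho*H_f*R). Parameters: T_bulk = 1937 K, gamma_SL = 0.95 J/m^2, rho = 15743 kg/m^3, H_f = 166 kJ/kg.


Radius R = 32/2 = 16 nm = 1.6e-08 m
Convert H_f = 166 kJ/kg = 166000 J/kg
dT = 2 * gamma_SL * T_bulk / (rho * H_f * R)
dT = 2 * 0.95 * 1937 / (15743 * 166000 * 1.6e-08)
dT = 88.0 K

88.0


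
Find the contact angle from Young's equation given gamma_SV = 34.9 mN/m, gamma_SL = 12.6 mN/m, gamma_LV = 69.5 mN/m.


cos(theta) = (gamma_SV - gamma_SL) / gamma_LV
cos(theta) = (34.9 - 12.6) / 69.5
cos(theta) = 0.320863
theta = arccos(0.320863) = 71.28 degrees

71.28


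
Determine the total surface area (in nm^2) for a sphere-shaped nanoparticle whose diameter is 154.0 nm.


Radius r = 154.0/2 = 77 nm
Surface area SA = 4 * pi * r^2
SA = 4 * pi * (77)^2
SA = 74506.01 nm^2

74506.01


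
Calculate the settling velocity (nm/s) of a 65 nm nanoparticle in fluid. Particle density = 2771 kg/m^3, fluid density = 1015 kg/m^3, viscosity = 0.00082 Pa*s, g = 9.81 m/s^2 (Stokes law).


Radius R = 65/2 nm = 3.25e-08 m
Density difference = 2771 - 1015 = 1756 kg/m^3
v = 2 * R^2 * (rho_p - rho_f) * g / (9 * eta)
v = 2 * (3.25e-08)^2 * 1756 * 9.81 / (9 * 0.00082)
v = 4.93099e-09 m/s = 4.931 nm/s

4.931


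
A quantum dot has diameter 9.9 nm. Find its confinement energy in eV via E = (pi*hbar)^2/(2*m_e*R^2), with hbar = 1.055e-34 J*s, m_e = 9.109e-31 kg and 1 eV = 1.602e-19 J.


Radius R = 9.9/2 = 4.95 nm = 4.95e-09 m
E = (pi * 1.055e-34)^2 / (2 * 9.109e-31 * (4.95e-09)^2)
E(J) = 2.4609e-21
E = E(J) / 1.602e-19 = 0.0154 eV

0.0154


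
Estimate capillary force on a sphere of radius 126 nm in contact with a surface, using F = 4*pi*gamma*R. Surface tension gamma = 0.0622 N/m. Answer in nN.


Convert radius: R = 126 nm = 1.26e-07 m
F = 4 * pi * gamma * R
F = 4 * pi * 0.0622 * 1.26e-07
F = 9.84852e-08 N = 98.4852 nN

98.4852


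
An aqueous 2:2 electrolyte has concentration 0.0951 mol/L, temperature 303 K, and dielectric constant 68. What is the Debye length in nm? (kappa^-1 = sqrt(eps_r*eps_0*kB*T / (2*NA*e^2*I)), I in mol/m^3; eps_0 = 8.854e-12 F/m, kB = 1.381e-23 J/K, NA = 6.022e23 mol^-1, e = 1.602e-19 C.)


Ionic strength I = 0.0951 * 2^2 * 1000 = 380.4 mol/m^3
kappa^-1 = sqrt(68 * 8.854e-12 * 1.381e-23 * 303 / (2 * 6.022e23 * (1.602e-19)^2 * 380.4))
kappa^-1 = 0.463 nm

0.463


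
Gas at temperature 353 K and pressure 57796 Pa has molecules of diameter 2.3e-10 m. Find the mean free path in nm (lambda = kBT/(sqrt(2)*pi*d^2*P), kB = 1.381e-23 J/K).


Mean free path: lambda = kB*T / (sqrt(2) * pi * d^2 * P)
lambda = 1.381e-23 * 353 / (sqrt(2) * pi * (2.3e-10)^2 * 57796)
lambda = 3.58881e-07 m
lambda = 358.88 nm

358.88


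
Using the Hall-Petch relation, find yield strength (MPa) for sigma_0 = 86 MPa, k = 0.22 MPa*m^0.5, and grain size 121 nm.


d = 121 nm = 1.21e-07 m
sqrt(d) = 0.0003478505
Hall-Petch contribution = k / sqrt(d) = 0.22 / 0.0003478505 = 632.5 MPa
sigma = sigma_0 + k/sqrt(d) = 86 + 632.5 = 718.5 MPa

718.5


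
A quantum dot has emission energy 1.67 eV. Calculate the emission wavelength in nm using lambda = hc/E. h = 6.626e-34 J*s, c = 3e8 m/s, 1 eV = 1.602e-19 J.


Convert energy: E = 1.67 eV = 1.67 * 1.602e-19 = 2.67534e-19 J
lambda = h*c / E = 6.626e-34 * 3e8 / 2.67534e-19
lambda = 7.43008e-07 m = 743.0 nm

743.0


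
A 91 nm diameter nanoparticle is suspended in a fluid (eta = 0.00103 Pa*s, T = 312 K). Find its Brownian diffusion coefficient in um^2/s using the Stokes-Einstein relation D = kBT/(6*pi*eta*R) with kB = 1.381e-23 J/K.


Radius R = 91/2 = 45.5 nm = 4.55e-08 m
D = kB*T / (6*pi*eta*R)
D = 1.381e-23 * 312 / (6 * pi * 0.00103 * 4.55e-08)
D = 4.87751e-12 m^2/s = 4.878 um^2/s

4.878


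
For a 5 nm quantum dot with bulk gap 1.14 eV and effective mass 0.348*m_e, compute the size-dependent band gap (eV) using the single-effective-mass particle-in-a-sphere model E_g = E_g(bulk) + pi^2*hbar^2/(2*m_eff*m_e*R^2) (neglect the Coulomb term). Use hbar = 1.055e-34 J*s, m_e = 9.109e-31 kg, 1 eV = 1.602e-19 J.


Radius R = 5/2 nm = 2.5e-09 m
Confinement energy dE = pi^2 * hbar^2 / (2 * m_eff * m_e * R^2)
dE = pi^2 * (1.055e-34)^2 / (2 * 0.348 * 9.109e-31 * (2.5e-09)^2) J, divided by 1.602e-19 J/eV
dE = 0.1731 eV
Total band gap = E_g(bulk) + dE = 1.14 + 0.1731 = 1.3131 eV

1.3131


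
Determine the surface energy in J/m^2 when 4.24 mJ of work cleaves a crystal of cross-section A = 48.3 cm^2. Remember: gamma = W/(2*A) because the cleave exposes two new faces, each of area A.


Convert: A = 48.3 cm^2 = 0.00483 m^2, W = 4.24 mJ = 0.00424 J
Cleaving exposes two faces of area A, so total new surface = 2*A and gamma = W / (2*A)
gamma = 0.00424 / (2 * 0.00483)
gamma = 0.439 J/m^2

0.439


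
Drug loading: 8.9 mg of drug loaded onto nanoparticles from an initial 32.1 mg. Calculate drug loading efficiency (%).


Drug loading efficiency = (drug loaded / drug initial) * 100
DLE = 8.9 / 32.1 * 100
DLE = 0.2773 * 100
DLE = 27.73%

27.73


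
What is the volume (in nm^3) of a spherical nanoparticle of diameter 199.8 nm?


Radius r = 199.8/2 = 99.9 nm
Volume V = (4/3) * pi * r^3
V = (4/3) * pi * (99.9)^3
V = 4176236.4 nm^3

4176236.4


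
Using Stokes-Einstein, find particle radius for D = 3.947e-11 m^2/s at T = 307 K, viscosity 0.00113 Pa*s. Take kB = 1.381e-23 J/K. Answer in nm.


Stokes-Einstein: R = kB*T / (6*pi*eta*D)
R = 1.381e-23 * 307 / (6 * pi * 0.00113 * 3.947e-11)
R = 5.04296e-09 m = 5.04 nm

5.04


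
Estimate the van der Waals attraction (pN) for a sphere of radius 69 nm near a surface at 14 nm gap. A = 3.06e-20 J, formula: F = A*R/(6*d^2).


Convert to SI: R = 69 nm = 6.9e-08 m, d = 14 nm = 1.4e-08 m
F = A * R / (6 * d^2)
F = 3.06e-20 * 6.9e-08 / (6 * (1.4e-08)^2)
F = 1.79541e-12 N = 1.795 pN

1.795


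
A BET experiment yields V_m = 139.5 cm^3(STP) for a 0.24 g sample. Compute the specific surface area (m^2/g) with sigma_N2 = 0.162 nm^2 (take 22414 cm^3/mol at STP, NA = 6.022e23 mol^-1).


Number of moles in monolayer = V_m / 22414 = 139.5 / 22414 = 0.00622379
Number of molecules = moles * NA = 0.00622379 * 6.022e23
SA = molecules * sigma / mass
SA = (139.5 / 22414) * 6.022e23 * 0.162e-18 / 0.24
SA = 2529.9 m^2/g

2529.9


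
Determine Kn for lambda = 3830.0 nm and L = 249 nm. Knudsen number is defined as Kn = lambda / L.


Knudsen number Kn = lambda / L
Kn = 3830.0 / 249
Kn = 15.3815

15.3815


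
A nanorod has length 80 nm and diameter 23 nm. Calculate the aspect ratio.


Aspect ratio AR = length / diameter
AR = 80 / 23
AR = 3.48

3.48


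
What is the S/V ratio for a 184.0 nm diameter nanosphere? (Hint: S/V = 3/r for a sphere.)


Radius r = 184.0/2 = 92 nm
S/V = 3 / r = 3 / 92
S/V = 0.0326 nm^-1

0.0326


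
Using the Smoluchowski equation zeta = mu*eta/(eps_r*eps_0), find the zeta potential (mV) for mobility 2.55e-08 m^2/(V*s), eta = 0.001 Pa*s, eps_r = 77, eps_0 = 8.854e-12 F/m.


Smoluchowski equation: zeta = mu * eta / (eps_r * eps_0)
zeta = 2.55e-08 * 0.001 / (77 * 8.854e-12)
zeta = 0.037403 V = 37.4 mV

37.4


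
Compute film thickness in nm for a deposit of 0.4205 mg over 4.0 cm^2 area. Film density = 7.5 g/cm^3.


Convert: m = 0.4205 mg = 4.2050e-07 kg, A = 4.0 cm^2 = 4.0000e-04 m^2, rho = 7.5 g/cm^3 = 7500 kg/m^3
t = m / (A * rho)
t = 4.2050e-07 / (4.0000e-04 * 7500)
t = 1.4017e-07 m = 140.2 nm

140.2


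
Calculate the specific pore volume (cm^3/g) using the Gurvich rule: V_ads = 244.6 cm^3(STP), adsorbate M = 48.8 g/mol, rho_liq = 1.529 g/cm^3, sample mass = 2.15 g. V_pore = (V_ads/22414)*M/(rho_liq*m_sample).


Moles adsorbed n = V_ads / 22414 = 244.6 / 22414 = 1.091282e-02 mol
Liquid volume V_liq = n * M / rho_liq = 1.091282e-02 * 48.8 / 1.529 = 0.34830 cm^3
Specific pore volume V_pore = V_liq / m_sample = 0.34830 / 2.15
V_pore = 0.162 cm^3/g

0.162


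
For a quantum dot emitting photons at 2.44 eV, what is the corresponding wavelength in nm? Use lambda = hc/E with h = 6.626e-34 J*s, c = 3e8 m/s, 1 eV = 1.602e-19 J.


Convert energy: E = 2.44 eV = 2.44 * 1.602e-19 = 3.90888e-19 J
lambda = h*c / E = 6.626e-34 * 3e8 / 3.90888e-19
lambda = 5.08534e-07 m = 508.5 nm

508.5


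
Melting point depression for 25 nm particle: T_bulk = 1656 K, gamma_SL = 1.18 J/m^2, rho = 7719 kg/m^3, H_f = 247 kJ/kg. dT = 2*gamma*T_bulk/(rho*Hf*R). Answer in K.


Radius R = 25/2 = 12.5 nm = 1.25e-08 m
Convert H_f = 247 kJ/kg = 247000 J/kg
dT = 2 * gamma_SL * T_bulk / (rho * H_f * R)
dT = 2 * 1.18 * 1656 / (7719 * 247000 * 1.25e-08)
dT = 164.0 K

164.0


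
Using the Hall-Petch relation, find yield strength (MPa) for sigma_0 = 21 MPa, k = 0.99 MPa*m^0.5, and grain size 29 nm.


d = 29 nm = 2.9e-08 m
sqrt(d) = 0.0001702939
Hall-Petch contribution = k / sqrt(d) = 0.99 / 0.0001702939 = 5813.5 MPa
sigma = sigma_0 + k/sqrt(d) = 21 + 5813.5 = 5834.5 MPa

5834.5


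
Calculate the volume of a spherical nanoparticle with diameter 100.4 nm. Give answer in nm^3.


Radius r = 100.4/2 = 50.2 nm
Volume V = (4/3) * pi * r^3
V = (4/3) * pi * (50.2)^3
V = 529907.13 nm^3

529907.13


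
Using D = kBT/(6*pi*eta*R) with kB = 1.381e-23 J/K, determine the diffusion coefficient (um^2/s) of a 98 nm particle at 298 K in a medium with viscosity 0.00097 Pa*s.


Radius R = 98/2 = 49 nm = 4.9e-08 m
D = kB*T / (6*pi*eta*R)
D = 1.381e-23 * 298 / (6 * pi * 0.00097 * 4.9e-08)
D = 4.59347e-12 m^2/s = 4.593 um^2/s

4.593


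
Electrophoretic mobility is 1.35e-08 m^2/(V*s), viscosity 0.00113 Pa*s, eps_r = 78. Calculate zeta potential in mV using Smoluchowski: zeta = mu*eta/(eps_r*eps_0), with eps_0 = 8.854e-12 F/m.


Smoluchowski equation: zeta = mu * eta / (eps_r * eps_0)
zeta = 1.35e-08 * 0.00113 / (78 * 8.854e-12)
zeta = 0.022089 V = 22.09 mV

22.09


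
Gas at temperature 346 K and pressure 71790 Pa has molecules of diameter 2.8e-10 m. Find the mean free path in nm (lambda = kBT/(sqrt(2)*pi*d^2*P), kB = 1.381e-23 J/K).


Mean free path: lambda = kB*T / (sqrt(2) * pi * d^2 * P)
lambda = 1.381e-23 * 346 / (sqrt(2) * pi * (2.8e-10)^2 * 71790)
lambda = 1.91084e-07 m
lambda = 191.08 nm

191.08


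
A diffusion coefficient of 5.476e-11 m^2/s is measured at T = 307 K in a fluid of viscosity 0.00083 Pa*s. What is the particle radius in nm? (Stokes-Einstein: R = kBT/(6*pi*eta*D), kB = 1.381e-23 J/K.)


Stokes-Einstein: R = kB*T / (6*pi*eta*D)
R = 1.381e-23 * 307 / (6 * pi * 0.00083 * 5.476e-11)
R = 4.94868e-09 m = 4.95 nm

4.95


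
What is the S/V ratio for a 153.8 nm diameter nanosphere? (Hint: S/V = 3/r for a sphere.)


Radius r = 153.8/2 = 76.9 nm
S/V = 3 / r = 3 / 76.9
S/V = 0.039 nm^-1

0.039


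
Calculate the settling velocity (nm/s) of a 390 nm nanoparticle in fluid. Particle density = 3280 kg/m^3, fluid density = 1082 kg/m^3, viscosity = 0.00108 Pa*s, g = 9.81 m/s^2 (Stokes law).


Radius R = 390/2 nm = 1.95e-07 m
Density difference = 3280 - 1082 = 2198 kg/m^3
v = 2 * R^2 * (rho_p - rho_f) * g / (9 * eta)
v = 2 * (1.95e-07)^2 * 2198 * 9.81 / (9 * 0.00108)
v = 1.68706e-07 m/s = 168.7057 nm/s

168.7057


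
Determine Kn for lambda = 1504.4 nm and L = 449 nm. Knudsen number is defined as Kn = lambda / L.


Knudsen number Kn = lambda / L
Kn = 1504.4 / 449
Kn = 3.3506

3.3506


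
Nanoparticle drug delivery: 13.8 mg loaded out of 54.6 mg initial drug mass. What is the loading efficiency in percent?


Drug loading efficiency = (drug loaded / drug initial) * 100
DLE = 13.8 / 54.6 * 100
DLE = 0.2527 * 100
DLE = 25.27%

25.27


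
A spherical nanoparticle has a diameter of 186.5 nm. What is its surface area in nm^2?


Radius r = 186.5/2 = 93.25 nm
Surface area SA = 4 * pi * r^2
SA = 4 * pi * (93.25)^2
SA = 109271.66 nm^2

109271.66


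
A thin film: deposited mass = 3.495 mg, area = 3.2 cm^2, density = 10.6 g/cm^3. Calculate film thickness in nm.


Convert: m = 3.495 mg = 3.4950e-06 kg, A = 3.2 cm^2 = 3.2000e-04 m^2, rho = 10.6 g/cm^3 = 10600 kg/m^3
t = m / (A * rho)
t = 3.4950e-06 / (3.2000e-04 * 10600)
t = 1.0304e-06 m = 1030.4 nm

1030.4


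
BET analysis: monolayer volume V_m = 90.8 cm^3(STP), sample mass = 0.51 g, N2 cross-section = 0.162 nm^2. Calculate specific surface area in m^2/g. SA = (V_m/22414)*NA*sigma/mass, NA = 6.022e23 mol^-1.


Number of moles in monolayer = V_m / 22414 = 90.8 / 22414 = 0.00405104
Number of molecules = moles * NA = 0.00405104 * 6.022e23
SA = molecules * sigma / mass
SA = (90.8 / 22414) * 6.022e23 * 0.162e-18 / 0.51
SA = 774.9 m^2/g

774.9


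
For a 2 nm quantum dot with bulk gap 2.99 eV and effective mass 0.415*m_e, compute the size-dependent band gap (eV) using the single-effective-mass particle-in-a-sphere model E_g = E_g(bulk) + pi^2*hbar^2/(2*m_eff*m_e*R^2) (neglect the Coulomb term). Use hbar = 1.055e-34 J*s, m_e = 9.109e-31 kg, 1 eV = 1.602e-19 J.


Radius R = 2/2 nm = 1e-09 m
Confinement energy dE = pi^2 * hbar^2 / (2 * m_eff * m_e * R^2)
dE = pi^2 * (1.055e-34)^2 / (2 * 0.415 * 9.109e-31 * (1e-09)^2) J, divided by 1.602e-19 J/eV
dE = 0.907 eV
Total band gap = E_g(bulk) + dE = 2.99 + 0.907 = 3.897 eV

3.897


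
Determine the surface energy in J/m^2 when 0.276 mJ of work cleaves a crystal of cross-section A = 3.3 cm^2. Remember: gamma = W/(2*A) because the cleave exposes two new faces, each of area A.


Convert: A = 3.3 cm^2 = 0.00033 m^2, W = 0.276 mJ = 0.000276 J
Cleaving exposes two faces of area A, so total new surface = 2*A and gamma = W / (2*A)
gamma = 0.000276 / (2 * 0.00033)
gamma = 0.418 J/m^2

0.418


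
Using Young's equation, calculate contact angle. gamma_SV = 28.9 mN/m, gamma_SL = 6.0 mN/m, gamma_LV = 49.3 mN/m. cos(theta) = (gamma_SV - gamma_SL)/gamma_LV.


cos(theta) = (gamma_SV - gamma_SL) / gamma_LV
cos(theta) = (28.9 - 6.0) / 49.3
cos(theta) = 0.464503
theta = arccos(0.464503) = 62.32 degrees

62.32


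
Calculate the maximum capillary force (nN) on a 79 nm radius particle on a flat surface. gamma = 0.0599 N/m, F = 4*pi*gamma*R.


Convert radius: R = 79 nm = 7.9e-08 m
F = 4 * pi * gamma * R
F = 4 * pi * 0.0599 * 7.9e-08
F = 5.94653e-08 N = 59.4653 nN

59.4653


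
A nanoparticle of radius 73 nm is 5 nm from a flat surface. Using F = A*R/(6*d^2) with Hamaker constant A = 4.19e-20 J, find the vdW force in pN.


Convert to SI: R = 73 nm = 7.3e-08 m, d = 5 nm = 5e-09 m
F = A * R / (6 * d^2)
F = 4.19e-20 * 7.3e-08 / (6 * (5e-09)^2)
F = 2.03913e-11 N = 20.391 pN

20.391


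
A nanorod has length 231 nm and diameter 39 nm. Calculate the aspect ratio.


Aspect ratio AR = length / diameter
AR = 231 / 39
AR = 5.92

5.92


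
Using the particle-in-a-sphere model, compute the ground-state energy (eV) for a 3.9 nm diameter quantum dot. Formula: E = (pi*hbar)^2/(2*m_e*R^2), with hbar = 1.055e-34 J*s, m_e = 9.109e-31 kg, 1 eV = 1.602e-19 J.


Radius R = 3.9/2 = 1.95 nm = 1.95e-09 m
E = (pi * 1.055e-34)^2 / (2 * 9.109e-31 * (1.95e-09)^2)
E(J) = 1.58575e-20
E = E(J) / 1.602e-19 = 0.099 eV

0.099


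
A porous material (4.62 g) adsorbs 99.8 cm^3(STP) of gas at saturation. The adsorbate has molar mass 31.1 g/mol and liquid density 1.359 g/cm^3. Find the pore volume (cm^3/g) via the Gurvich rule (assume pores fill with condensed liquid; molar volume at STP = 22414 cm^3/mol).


Moles adsorbed n = V_ads / 22414 = 99.8 / 22414 = 4.452574e-03 mol
Liquid volume V_liq = n * M / rho_liq = 4.452574e-03 * 31.1 / 1.359 = 0.10189 cm^3
Specific pore volume V_pore = V_liq / m_sample = 0.10189 / 4.62
V_pore = 0.0221 cm^3/g

0.0221


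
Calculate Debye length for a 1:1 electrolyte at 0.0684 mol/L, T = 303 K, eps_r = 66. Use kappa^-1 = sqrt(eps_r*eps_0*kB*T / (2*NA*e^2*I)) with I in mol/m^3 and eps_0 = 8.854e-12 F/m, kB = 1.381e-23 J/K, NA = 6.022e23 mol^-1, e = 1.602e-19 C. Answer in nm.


Ionic strength I = 0.0684 * 1^2 * 1000 = 68.4 mol/m^3
kappa^-1 = sqrt(66 * 8.854e-12 * 1.381e-23 * 303 / (2 * 6.022e23 * (1.602e-19)^2 * 68.4))
kappa^-1 = 1.075 nm

1.075


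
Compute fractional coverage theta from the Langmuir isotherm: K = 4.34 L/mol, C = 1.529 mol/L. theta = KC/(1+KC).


Langmuir isotherm: theta = K*C / (1 + K*C)
K*C = 4.34 * 1.529 = 6.63586
theta = 6.63586 / (1 + 6.63586) = 6.63586 / 7.63586
theta = 0.869

0.869


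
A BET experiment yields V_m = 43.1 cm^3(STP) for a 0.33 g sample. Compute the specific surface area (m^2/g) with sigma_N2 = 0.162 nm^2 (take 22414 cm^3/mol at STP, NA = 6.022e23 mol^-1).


Number of moles in monolayer = V_m / 22414 = 43.1 / 22414 = 0.00192291
Number of molecules = moles * NA = 0.00192291 * 6.022e23
SA = molecules * sigma / mass
SA = (43.1 / 22414) * 6.022e23 * 0.162e-18 / 0.33
SA = 568.5 m^2/g

568.5


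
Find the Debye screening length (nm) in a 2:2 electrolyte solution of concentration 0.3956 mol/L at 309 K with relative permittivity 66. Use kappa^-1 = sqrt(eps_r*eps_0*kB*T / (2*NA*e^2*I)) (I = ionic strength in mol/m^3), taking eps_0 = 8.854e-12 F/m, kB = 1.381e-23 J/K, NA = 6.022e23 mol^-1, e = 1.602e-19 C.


Ionic strength I = 0.3956 * 2^2 * 1000 = 1582.4 mol/m^3
kappa^-1 = sqrt(66 * 8.854e-12 * 1.381e-23 * 309 / (2 * 6.022e23 * (1.602e-19)^2 * 1582.4))
kappa^-1 = 0.226 nm

0.226


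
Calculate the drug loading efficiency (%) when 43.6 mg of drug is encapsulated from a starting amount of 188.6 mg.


Drug loading efficiency = (drug loaded / drug initial) * 100
DLE = 43.6 / 188.6 * 100
DLE = 0.2312 * 100
DLE = 23.12%

23.12


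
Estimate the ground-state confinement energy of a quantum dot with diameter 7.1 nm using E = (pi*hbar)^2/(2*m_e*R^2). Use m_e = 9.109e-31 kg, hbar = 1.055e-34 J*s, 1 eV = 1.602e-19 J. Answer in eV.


Radius R = 7.1/2 = 3.55 nm = 3.55e-09 m
E = (pi * 1.055e-34)^2 / (2 * 9.109e-31 * (3.55e-09)^2)
E(J) = 4.78462e-21
E = E(J) / 1.602e-19 = 0.0299 eV

0.0299


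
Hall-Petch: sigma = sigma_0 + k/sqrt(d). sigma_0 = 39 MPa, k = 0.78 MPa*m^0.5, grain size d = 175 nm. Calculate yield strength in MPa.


d = 175 nm = 1.75e-07 m
sqrt(d) = 0.00041833
Hall-Petch contribution = k / sqrt(d) = 0.78 / 0.00041833 = 1864.6 MPa
sigma = sigma_0 + k/sqrt(d) = 39 + 1864.6 = 1903.6 MPa

1903.6


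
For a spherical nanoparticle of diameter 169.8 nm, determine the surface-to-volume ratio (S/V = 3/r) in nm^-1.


Radius r = 169.8/2 = 84.9 nm
S/V = 3 / r = 3 / 84.9
S/V = 0.0353 nm^-1

0.0353


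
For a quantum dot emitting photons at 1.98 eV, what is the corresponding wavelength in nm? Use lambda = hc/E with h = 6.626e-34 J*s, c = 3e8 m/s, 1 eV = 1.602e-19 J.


Convert energy: E = 1.98 eV = 1.98 * 1.602e-19 = 3.17196e-19 J
lambda = h*c / E = 6.626e-34 * 3e8 / 3.17196e-19
lambda = 6.26679e-07 m = 626.7 nm

626.7


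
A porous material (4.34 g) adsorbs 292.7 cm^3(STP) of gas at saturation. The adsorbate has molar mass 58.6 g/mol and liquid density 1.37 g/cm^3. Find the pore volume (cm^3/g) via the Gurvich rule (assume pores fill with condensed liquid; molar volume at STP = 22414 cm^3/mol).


Moles adsorbed n = V_ads / 22414 = 292.7 / 22414 = 1.305880e-02 mol
Liquid volume V_liq = n * M / rho_liq = 1.305880e-02 * 58.6 / 1.37 = 0.55857 cm^3
Specific pore volume V_pore = V_liq / m_sample = 0.55857 / 4.34
V_pore = 0.1287 cm^3/g

0.1287


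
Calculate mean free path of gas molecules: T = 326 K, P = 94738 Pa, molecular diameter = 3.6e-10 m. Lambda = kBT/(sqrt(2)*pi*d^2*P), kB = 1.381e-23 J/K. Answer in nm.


Mean free path: lambda = kB*T / (sqrt(2) * pi * d^2 * P)
lambda = 1.381e-23 * 326 / (sqrt(2) * pi * (3.6e-10)^2 * 94738)
lambda = 8.2531e-08 m
lambda = 82.53 nm

82.53


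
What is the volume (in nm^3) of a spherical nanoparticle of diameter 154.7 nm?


Radius r = 154.7/2 = 77.35 nm
Volume V = (4/3) * pi * r^3
V = (4/3) * pi * (77.35)^3
V = 1938516.77 nm^3

1938516.77


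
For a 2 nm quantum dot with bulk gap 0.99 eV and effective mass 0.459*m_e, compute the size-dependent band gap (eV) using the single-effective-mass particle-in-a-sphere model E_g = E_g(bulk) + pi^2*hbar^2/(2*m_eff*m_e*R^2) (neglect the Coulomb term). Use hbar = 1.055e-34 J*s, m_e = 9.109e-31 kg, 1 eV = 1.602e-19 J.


Radius R = 2/2 nm = 1e-09 m
Confinement energy dE = pi^2 * hbar^2 / (2 * m_eff * m_e * R^2)
dE = pi^2 * (1.055e-34)^2 / (2 * 0.459 * 9.109e-31 * (1e-09)^2) J, divided by 1.602e-19 J/eV
dE = 0.82 eV
Total band gap = E_g(bulk) + dE = 0.99 + 0.82 = 1.81 eV

1.81


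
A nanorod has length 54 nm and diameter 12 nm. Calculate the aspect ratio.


Aspect ratio AR = length / diameter
AR = 54 / 12
AR = 4.5

4.5


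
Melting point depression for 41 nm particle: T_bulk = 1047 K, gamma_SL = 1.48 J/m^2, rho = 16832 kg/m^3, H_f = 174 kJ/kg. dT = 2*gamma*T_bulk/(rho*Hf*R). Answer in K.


Radius R = 41/2 = 20.5 nm = 2.05e-08 m
Convert H_f = 174 kJ/kg = 174000 J/kg
dT = 2 * gamma_SL * T_bulk / (rho * H_f * R)
dT = 2 * 1.48 * 1047 / (16832 * 174000 * 2.05e-08)
dT = 51.6 K

51.6


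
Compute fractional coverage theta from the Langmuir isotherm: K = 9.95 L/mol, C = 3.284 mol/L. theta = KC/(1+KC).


Langmuir isotherm: theta = K*C / (1 + K*C)
K*C = 9.95 * 3.284 = 32.6758
theta = 32.6758 / (1 + 32.6758) = 32.6758 / 33.6758
theta = 0.9703

0.9703


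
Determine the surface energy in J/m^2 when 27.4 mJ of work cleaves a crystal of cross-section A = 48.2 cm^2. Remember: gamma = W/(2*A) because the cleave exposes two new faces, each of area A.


Convert: A = 48.2 cm^2 = 0.00482 m^2, W = 27.4 mJ = 0.0274 J
Cleaving exposes two faces of area A, so total new surface = 2*A and gamma = W / (2*A)
gamma = 0.0274 / (2 * 0.00482)
gamma = 2.842 J/m^2

2.842


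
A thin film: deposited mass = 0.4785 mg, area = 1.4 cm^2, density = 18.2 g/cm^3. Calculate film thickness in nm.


Convert: m = 0.4785 mg = 4.7850e-07 kg, A = 1.4 cm^2 = 1.4000e-04 m^2, rho = 18.2 g/cm^3 = 18200 kg/m^3
t = m / (A * rho)
t = 4.7850e-07 / (1.4000e-04 * 18200)
t = 1.8779e-07 m = 187.8 nm

187.8


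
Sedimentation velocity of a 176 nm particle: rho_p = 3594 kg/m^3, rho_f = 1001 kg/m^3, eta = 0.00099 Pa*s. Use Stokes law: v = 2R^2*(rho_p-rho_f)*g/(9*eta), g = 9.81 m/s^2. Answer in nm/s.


Radius R = 176/2 nm = 8.8e-08 m
Density difference = 3594 - 1001 = 2593 kg/m^3
v = 2 * R^2 * (rho_p - rho_f) * g / (9 * eta)
v = 2 * (8.8e-08)^2 * 2593 * 9.81 / (9 * 0.00099)
v = 4.4217e-08 m/s = 44.217 nm/s

44.217
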